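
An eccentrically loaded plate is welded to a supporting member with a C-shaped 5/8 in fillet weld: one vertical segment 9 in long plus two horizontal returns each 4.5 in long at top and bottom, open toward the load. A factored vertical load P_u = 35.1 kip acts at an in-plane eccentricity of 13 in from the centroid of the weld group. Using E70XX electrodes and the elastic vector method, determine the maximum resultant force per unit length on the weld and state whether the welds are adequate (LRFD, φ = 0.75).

E70XX → F_EXX = 70 ksi.
Total weld length L_w = 18 in. Treat welds as unit-width lines.
Centroid: x̄ = 2×4.5×2.25 / 18 = 1.125 in from the vertical weld.
Polar moment about centroid: J = I_x + I_y = [9³/12 + 2×4.5×4.5²] + [9×1.125² + 2(4.5³/12 + 4.5×1.125²)] = 281 in³.
Direct shear f_v = P/L_w = 35.1 / 18 = 1.95 kip/in (vertical).
Torsion M = P·e = 35.1 × 13 = 456.3 kip·in.
Critical point at (x, y) = (3.375, 4.5) from centroid. f_tx = M·y/J = 7.308 kip/in; f_ty = M·x/J = 5.481 kip/in.
Resultant f_max = √[f_tx² + (f_v + f_ty)²] = √[7.308² + (1.95 + 5.481)²] = 10.42 kip/in.
Capacity per unit length: φr_n = 0.75 × 0.6 × 70 × (0.707 × 0.625) = 13.92 kip/in.
10.42 ≤ 13.92 → adequate.

f_max ≈ 10.4 kip/in; adequate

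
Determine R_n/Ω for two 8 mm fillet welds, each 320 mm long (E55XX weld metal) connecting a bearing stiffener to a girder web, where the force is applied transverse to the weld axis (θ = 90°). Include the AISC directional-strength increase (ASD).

E55XX → F_EXX = 550 MPa.
t_e = 0.707 × 8 = 5.656 mm; A_we = 5.656 × 640 = 3620 mm².
Directional factor: 1.0 + 0.5 sin^1.5(90°) = 1.5.
F_nw = 0.6 × 550 × 1.5 = 495 MPa.
R_n/Ω = (495 × 3620) / 2.0 × 10⁻³ = 895.9 kN.

R_n/Ω ≈ 896 kN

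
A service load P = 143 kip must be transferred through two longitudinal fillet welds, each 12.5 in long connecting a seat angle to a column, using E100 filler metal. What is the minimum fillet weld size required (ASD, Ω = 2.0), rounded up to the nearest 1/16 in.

E100XX → F_EXX = 100 ksi.
Total weld length L = 25 in.
Required throat t_e = P × Ω / (0.6 F_EXX × L) = 143 × 2.0 / (0.6 × 100 × 25) = 0.1907 in.
Required leg w = t_e / 0.707 = 0.2697 in → use 5/16 in.

w = 5/16 in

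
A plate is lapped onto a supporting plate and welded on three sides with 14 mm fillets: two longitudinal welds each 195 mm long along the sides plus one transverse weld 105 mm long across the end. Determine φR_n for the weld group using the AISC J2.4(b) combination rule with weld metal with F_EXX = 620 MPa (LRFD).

φR_n ≈ 1370 kN

t_e = 0.707 × 14 = 9.898 mm.
R_nwl = 0.6 × 620 × 9.898 × 390 × 10⁻³ = 1436 kN (longitudinal, 2 welds).
R_nwt = 0.6 × 620 × 9.898 × 105 × 10⁻³ = 386.6 kN (transverse, base value).
(i) R_nwl + R_nwt = 1823 kN; (ii) 0.85 R_nwl + 1.5 R_nwt = 1801 kN.
R_n = max = 1823 kN [governs: (i)]; φR_n = 1367 kN.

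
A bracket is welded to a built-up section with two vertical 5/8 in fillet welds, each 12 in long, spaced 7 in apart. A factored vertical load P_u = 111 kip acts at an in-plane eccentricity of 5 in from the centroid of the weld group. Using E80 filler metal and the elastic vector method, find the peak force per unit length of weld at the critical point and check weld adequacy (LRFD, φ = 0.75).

f_max ≈ 9.81 kip/in; adequate

E80XX → F_EXX = 80 ksi.
Total weld length L_w = 24 in. Treat welds as unit-width lines.
Polar moment about centroid: J = 2[d³/12 + d(b/2)²] = 2[12³/12 + 12×3.5²] = 582 in³.
Direct shear f_v = P/L_w = 111 / 24 = 4.625 kip/in (vertical).
Torsion M = P·e = 111 × 5 = 555 kip·in.
Critical point at (x, y) = (3.5, 6) from centroid. f_tx = M·y/J = 5.722 kip/in; f_ty = M·x/J = 3.338 kip/in.
Resultant f_max = √[f_tx² + (f_v + f_ty)²] = √[5.722² + (4.625 + 3.338)²] = 9.805 kip/in.
Capacity per unit length: φr_n = 0.75 × 0.6 × 80 × (0.707 × 0.625) = 15.91 kip/in.
9.805 ≤ 15.91 → adequate.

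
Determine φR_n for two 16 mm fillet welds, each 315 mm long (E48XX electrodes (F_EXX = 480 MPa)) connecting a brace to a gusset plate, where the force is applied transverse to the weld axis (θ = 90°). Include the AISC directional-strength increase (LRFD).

φR_n ≈ 2310 kN

t_e = 0.707 × 16 = 11.31 mm; A_we = 11.31 × 630 = 7127 mm².
Directional factor: 1.0 + 0.5 sin^1.5(90°) = 1.5.
F_nw = 0.6 × 480 × 1.5 = 432 MPa.
φR_n = 0.75 × 432 × 7127 × 10⁻³ = 2309 kN.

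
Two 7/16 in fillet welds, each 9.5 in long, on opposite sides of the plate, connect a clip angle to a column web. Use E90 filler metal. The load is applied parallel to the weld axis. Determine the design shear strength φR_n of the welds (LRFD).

E90XX → F_EXX = 90 ksi.
Effective throat t_e = 0.707 × 0.4375 = 0.3093 in.
Total length L = 19 in; A_we = 0.3093 × 19 = 5.877 in².
F_nw = 0.6 F_EXX = 0.6 × 90 = 54 ksi.
φR_n = 0.75 × 54 × 5.877 = 238 kips.

φR_n ≈ 238 kips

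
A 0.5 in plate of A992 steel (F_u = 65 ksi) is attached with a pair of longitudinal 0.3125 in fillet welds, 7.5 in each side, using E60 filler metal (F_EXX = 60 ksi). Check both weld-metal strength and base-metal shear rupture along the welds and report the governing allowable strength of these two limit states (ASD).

t_e = 0.707 × 0.3125 = 0.2209 in; L = 15 in.
Weld metal: R_n/Ω = (1/2.0) × 0.6 × 60 × 0.2209 × 15 = 59.65 kips.
Base metal (shear rupture): R_n/Ω = (1/2.0) × 0.6 × 65 × 0.5 × 15 = 146.2 kips.
Governing: weld metal.

R_n/Ω ≈ 59.7 kips (weld metal governs)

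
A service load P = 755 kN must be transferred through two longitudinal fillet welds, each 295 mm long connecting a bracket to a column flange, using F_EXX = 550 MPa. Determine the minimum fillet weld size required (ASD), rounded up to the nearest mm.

Total weld length L = 590 mm.
Required throat t_e = P × Ω / (0.6 F_EXX × L) = 755 × 2.0 / (0.6 × 550 × 590 × 10⁻³) = 7.756 mm.
Required leg w = t_e / 0.707 = 10.97 mm → use 11 mm.

w = 11 mm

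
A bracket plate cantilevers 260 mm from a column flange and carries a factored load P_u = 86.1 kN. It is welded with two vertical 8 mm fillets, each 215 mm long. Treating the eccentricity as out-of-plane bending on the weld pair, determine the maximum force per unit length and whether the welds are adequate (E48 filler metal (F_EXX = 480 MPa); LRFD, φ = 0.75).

f_max ≈ 1470 N/mm; NOT adequate

L_w = 2 × 215 = 430 mm; section modulus (unit throat) S = 2 × L²/6 = 15410 mm².
Direct shear f_v = P/L_w = 86.1×10³/430 = 200.2 N/mm.
Moment M = P × e = 86.1×10³ × 260 = 22386000 N·mm; bending f_b = M/S = 1453 N/mm.
f_max = √(f_v² + f_b²) = √(200.2² + 1453²) = 1467 N/mm.
φr_n = 0.75 × 0.6 × 480 × (0.707 × 8) = 1222 N/mm → NOT adequate.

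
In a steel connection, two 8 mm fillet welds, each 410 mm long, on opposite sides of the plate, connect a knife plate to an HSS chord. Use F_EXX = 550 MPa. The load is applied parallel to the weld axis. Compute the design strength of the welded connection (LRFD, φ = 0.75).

Effective throat t_e = 0.707 × 8 = 5.656 mm.
Total length L = 820 mm; A_we = 5.656 × 820 = 4638 mm².
F_nw = 0.6 F_EXX = 0.6 × 550 = 330 MPa.
φR_n = 0.75 × 330 × 4638 × 10⁻³ = 1148 kN.

φR_n ≈ 1150 kN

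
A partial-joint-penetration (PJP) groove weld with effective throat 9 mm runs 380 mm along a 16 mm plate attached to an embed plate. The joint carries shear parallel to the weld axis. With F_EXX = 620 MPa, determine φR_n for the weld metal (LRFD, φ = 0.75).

Effective throat (given) t_e = 9 mm.
A_we = 9 × 380 = 3420 mm².
F_nw = 0.6 F_EXX = 372 MPa.
φR_n = 0.75 × 372 × 3420 × 10⁻³ = 954.2 kN.

φR_n ≈ 954 kN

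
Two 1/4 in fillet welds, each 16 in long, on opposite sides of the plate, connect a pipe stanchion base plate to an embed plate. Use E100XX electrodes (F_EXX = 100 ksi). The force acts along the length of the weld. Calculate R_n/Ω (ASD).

Effective throat t_e = 0.707 × 0.25 = 0.1767 in.
Total length L = 32 in; A_we = 0.1767 × 32 = 5.656 in².
F_nw = 0.6 F_EXX = 0.6 × 100 = 60 ksi.
R_n = 60 × 5.656 = 339.4 kip; R_n/Ω = 339.4/2.0 = 169.7 kip.

R_n/Ω ≈ 170 kip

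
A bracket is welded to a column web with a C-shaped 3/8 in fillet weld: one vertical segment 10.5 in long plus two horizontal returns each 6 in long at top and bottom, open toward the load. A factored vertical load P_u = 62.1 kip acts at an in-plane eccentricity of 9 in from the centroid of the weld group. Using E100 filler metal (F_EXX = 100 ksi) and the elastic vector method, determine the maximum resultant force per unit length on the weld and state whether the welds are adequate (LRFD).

Total weld length L_w = 22.5 in. Treat welds as unit-width lines.
Centroid: x̄ = 2×6×3 / 22.5 = 1.6 in from the vertical weld.
Polar moment about centroid: J = I_x + I_y = [10.5³/12 + 2×6×5.25²] + [10.5×1.6² + 2(6³/12 + 6×1.4²)] = 513.6 in³.
Direct shear f_v = P/L_w = 62.1 / 22.5 = 2.76 kip/in (vertical).
Torsion M = P·e = 62.1 × 9 = 558.9 kip·in.
Critical point at (x, y) = (4.4, 5.25) from centroid. f_tx = M·y/J = 5.713 kip/in; f_ty = M·x/J = 4.788 kip/in.
Resultant f_max = √[f_tx² + (f_v + f_ty)²] = √[5.713² + (2.76 + 4.788)²] = 9.466 kip/in.
Capacity per unit length: φr_n = 0.75 × 0.6 × 100 × (0.707 × 0.375) = 11.93 kip/in.
9.466 ≤ 11.93 → adequate.

f_max ≈ 9.47 kip/in; adequate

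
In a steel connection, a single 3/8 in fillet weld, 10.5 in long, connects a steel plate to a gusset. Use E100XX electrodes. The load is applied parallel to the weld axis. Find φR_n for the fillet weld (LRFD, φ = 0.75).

E100XX → F_EXX = 100 ksi.
Effective throat t_e = 0.707 × 0.375 = 0.2651 in.
Total length L = 10.5 in; A_we = 0.2651 × 10.5 = 2.784 in².
F_nw = 0.6 F_EXX = 0.6 × 100 = 60 ksi.
φR_n = 0.75 × 60 × 2.784 = 125.3 kips.

φR_n ≈ 125 kips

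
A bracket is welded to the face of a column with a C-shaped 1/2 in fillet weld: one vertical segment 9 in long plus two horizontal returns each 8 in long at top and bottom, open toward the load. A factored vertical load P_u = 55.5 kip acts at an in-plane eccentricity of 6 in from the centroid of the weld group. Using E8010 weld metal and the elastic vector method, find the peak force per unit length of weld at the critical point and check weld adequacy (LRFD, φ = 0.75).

f_max ≈ 6.06 kip/in; adequate

E80XX → F_EXX = 80 ksi.
Total weld length L_w = 25 in. Treat welds as unit-width lines.
Centroid: x̄ = 2×8×4 / 25 = 2.56 in from the vertical weld.
Polar moment about centroid: J = I_x + I_y = [9³/12 + 2×8×4.5²] + [9×2.56² + 2(8³/12 + 8×1.44²)] = 562.2 in³.
Direct shear f_v = P/L_w = 55.5 / 25 = 2.22 kip/in (vertical).
Torsion M = P·e = 55.5 × 6 = 333 kip·in.
Critical point at (x, y) = (5.44, 4.5) from centroid. f_tx = M·y/J = 2.665 kip/in; f_ty = M·x/J = 3.222 kip/in.
Resultant f_max = √[f_tx² + (f_v + f_ty)²] = √[2.665² + (2.22 + 3.222)²] = 6.06 kip/in.
Capacity per unit length: φr_n = 0.75 × 0.6 × 80 × (0.707 × 0.5) = 12.73 kip/in.
6.06 ≤ 12.73 → adequate.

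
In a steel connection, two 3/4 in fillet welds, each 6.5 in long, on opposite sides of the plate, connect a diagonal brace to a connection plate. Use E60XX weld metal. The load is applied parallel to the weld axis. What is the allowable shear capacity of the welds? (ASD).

R_n/Ω ≈ 124 kips

E60XX → F_EXX = 60 ksi.
Effective throat t_e = 0.707 × 0.75 = 0.5302 in.
Total length L = 13 in; A_we = 0.5302 × 13 = 6.893 in².
F_nw = 0.6 F_EXX = 0.6 × 60 = 36 ksi.
R_n = 36 × 6.893 = 248.2 kips; R_n/Ω = 248.2/2.0 = 124.1 kips.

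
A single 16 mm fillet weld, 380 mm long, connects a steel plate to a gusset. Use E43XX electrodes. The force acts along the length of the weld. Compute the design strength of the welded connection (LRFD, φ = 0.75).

φR_n ≈ 832 kN

E43XX → F_EXX = 430 MPa.
Effective throat t_e = 0.707 × 16 = 11.31 mm.
Total length L = 380 mm; A_we = 11.31 × 380 = 4299 mm².
F_nw = 0.6 F_EXX = 0.6 × 430 = 258 MPa.
φR_n = 0.75 × 258 × 4299 × 10⁻³ = 831.8 kN.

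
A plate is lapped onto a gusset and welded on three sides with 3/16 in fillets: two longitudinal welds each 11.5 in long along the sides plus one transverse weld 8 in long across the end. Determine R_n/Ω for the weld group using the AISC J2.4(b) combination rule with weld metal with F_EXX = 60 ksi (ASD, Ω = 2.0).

t_e = 0.707 × 0.1875 = 0.1326 in.
R_nwl = 0.6 × 60 × 0.1326 × 23 = 109.8 kip (longitudinal, 2 welds).
R_nwt = 0.6 × 60 × 0.1326 × 8 = 38.18 kip (transverse, base value).
(i) R_nwl + R_nwt = 147.9 kip; (ii) 0.85 R_nwl + 1.5 R_nwt = 150.6 kip.
R_n = max = 150.6 kip [governs: (ii)]; R_n/Ω = 75.28 kip.

R_n/Ω ≈ 75.3 kip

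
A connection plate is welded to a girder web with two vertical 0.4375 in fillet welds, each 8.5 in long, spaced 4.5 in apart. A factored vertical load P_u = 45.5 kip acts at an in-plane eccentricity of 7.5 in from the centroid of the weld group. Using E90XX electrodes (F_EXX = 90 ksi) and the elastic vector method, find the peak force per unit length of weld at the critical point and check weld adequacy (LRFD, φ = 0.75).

Total weld length L_w = 17 in. Treat welds as unit-width lines.
Polar moment about centroid: J = 2[d³/12 + d(b/2)²] = 2[8.5³/12 + 8.5×2.25²] = 188.4 in³.
Direct shear f_v = P/L_w = 45.5 / 17 = 2.676 kip/in (vertical).
Torsion M = P·e = 45.5 × 7.5 = 341.25 kip·in.
Critical point at (x, y) = (2.25, 4.25) from centroid. f_tx = M·y/J = 7.697 kip/in; f_ty = M·x/J = 4.075 kip/in.
Resultant f_max = √[f_tx² + (f_v + f_ty)²] = √[7.697² + (2.676 + 4.075)²] = 10.24 kip/in.
Capacity per unit length: φr_n = 0.75 × 0.6 × 90 × (0.707 × 0.4375) = 12.53 kip/in.
10.24 ≤ 12.53 → adequate.

f_max ≈ 10.2 kip/in; adequate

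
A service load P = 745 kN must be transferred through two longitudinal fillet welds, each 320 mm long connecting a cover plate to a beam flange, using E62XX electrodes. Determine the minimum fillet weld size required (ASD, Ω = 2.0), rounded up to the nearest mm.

E62XX → F_EXX = 620 MPa.
Total weld length L = 640 mm.
Required throat t_e = P × Ω / (0.6 F_EXX × L) = 745 × 2.0 / (0.6 × 620 × 640 × 10⁻³) = 6.258 mm.
Required leg w = t_e / 0.707 = 8.852 mm → use 9 mm.

w = 9 mm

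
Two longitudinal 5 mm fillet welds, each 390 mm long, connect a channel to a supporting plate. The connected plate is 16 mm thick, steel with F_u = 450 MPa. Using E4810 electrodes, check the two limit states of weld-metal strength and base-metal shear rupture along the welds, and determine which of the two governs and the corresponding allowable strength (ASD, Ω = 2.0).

R_n/Ω ≈ 397 kN (weld metal governs)

E48XX → F_EXX = 480 MPa.
t_e = 0.707 × 5 = 3.535 mm; L = 780 mm.
Weld metal: R_n/Ω = (1/2.0) × 0.6 × 480 × 3.535 × 780 × 10⁻³ = 397.1 kN.
Base metal (shear rupture): R_n/Ω = (1/2.0) × 0.6 × 450 × 16 × 780 × 10⁻³ = 1685 kN.
Governing: weld metal.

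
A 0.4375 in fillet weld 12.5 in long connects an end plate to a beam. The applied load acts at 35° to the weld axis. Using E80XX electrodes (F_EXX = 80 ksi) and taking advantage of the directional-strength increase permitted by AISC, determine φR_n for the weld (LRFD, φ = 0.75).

φR_n ≈ 169 kip

t_e = 0.707 × 0.4375 = 0.3093 in; A_we = 0.3093 × 12.5 = 3.866 in².
Directional factor: 1.0 + 0.5 sin^1.5(35°) = 1.217.
F_nw = 0.6 × 80 × 1.217 = 58.43 ksi.
φR_n = 0.75 × 58.43 × 3.866 = 169.4 kip.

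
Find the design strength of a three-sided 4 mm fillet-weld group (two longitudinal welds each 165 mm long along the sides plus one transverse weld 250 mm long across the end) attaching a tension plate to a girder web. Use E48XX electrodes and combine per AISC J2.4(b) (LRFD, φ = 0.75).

φR_n ≈ 400 kN

E48XX → F_EXX = 480 MPa.
t_e = 0.707 × 4 = 2.828 mm.
R_nwl = 0.6 × 480 × 2.828 × 330 × 10⁻³ = 268.8 kN (longitudinal, 2 welds).
R_nwt = 0.6 × 480 × 2.828 × 250 × 10⁻³ = 203.6 kN (transverse, base value).
(i) R_nwl + R_nwt = 472.4 kN; (ii) 0.85 R_nwl + 1.5 R_nwt = 533.9 kN.
R_n = max = 533.9 kN [governs: (ii)]; φR_n = 400.4 kN.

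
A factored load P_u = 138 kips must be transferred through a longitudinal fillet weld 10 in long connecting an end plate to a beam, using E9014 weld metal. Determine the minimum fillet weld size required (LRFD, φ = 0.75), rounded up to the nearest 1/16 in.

w = 1/2 in

E90XX → F_EXX = 90 ksi.
Total weld length L = 10 in.
Required throat t_e = P_u / (φ × 0.6 F_EXX × L) = 138 / (0.75 × 0.6 × 90 × 10) = 0.3407 in.
Required leg w = t_e / 0.707 = 0.482 in → use 1/2 in.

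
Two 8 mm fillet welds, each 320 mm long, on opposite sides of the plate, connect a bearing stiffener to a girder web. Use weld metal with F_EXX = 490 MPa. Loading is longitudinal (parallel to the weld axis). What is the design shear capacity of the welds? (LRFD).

φR_n ≈ 798 kN

Effective throat t_e = 0.707 × 8 = 5.656 mm.
Total length L = 640 mm; A_we = 5.656 × 640 = 3620 mm².
F_nw = 0.6 F_EXX = 0.6 × 490 = 294 MPa.
φR_n = 0.75 × 294 × 3620 × 10⁻³ = 798.2 kN.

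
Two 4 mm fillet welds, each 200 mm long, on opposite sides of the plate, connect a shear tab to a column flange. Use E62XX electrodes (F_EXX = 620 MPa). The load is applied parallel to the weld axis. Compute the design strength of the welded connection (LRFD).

φR_n ≈ 316 kN

Effective throat t_e = 0.707 × 4 = 2.828 mm.
Total length L = 400 mm; A_we = 2.828 × 400 = 1131 mm².
F_nw = 0.6 F_EXX = 0.6 × 620 = 372 MPa.
φR_n = 0.75 × 372 × 1131 × 10⁻³ = 315.6 kN.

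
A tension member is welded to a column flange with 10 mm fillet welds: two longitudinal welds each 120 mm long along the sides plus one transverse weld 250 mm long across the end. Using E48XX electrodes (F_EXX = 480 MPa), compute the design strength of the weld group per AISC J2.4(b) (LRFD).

φR_n ≈ 884 kN

t_e = 0.707 × 10 = 7.07 mm.
R_nwl = 0.6 × 480 × 7.07 × 240 × 10⁻³ = 488.7 kN (longitudinal, 2 welds).
R_nwt = 0.6 × 480 × 7.07 × 250 × 10⁻³ = 509 kN (transverse, base value).
(i) R_nwl + R_nwt = 997.7 kN; (ii) 0.85 R_nwl + 1.5 R_nwt = 1179 kN.
R_n = max = 1179 kN [governs: (ii)]; φR_n = 884.2 kN.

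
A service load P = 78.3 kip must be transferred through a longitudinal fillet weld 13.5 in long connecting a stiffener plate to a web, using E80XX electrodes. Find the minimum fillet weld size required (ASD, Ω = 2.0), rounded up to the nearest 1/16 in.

E80XX → F_EXX = 80 ksi.
Total weld length L = 13.5 in.
Required throat t_e = P × Ω / (0.6 F_EXX × L) = 78.3 × 2.0 / (0.6 × 80 × 13.5) = 0.2417 in.
Required leg w = t_e / 0.707 = 0.3418 in → use 3/8 in.

w = 3/8 in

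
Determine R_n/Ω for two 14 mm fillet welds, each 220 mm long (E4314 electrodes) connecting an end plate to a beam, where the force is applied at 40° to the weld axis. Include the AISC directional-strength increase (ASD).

E43XX → F_EXX = 430 MPa.
t_e = 0.707 × 14 = 9.898 mm; A_we = 9.898 × 440 = 4355 mm².
Directional factor: 1.0 + 0.5 sin^1.5(40°) = 1.258.
F_nw = 0.6 × 430 × 1.258 = 324.5 MPa.
R_n/Ω = (324.5 × 4355) / 2.0 × 10⁻³ = 706.6 kN.

R_n/Ω ≈ 707 kN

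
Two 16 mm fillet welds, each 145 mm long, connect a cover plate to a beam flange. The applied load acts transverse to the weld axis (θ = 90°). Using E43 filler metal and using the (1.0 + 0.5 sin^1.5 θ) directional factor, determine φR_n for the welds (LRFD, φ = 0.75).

E43XX → F_EXX = 430 MPa.
t_e = 0.707 × 16 = 11.31 mm; A_we = 11.31 × 290 = 3280 mm².
Directional factor: 1.0 + 0.5 sin^1.5(90°) = 1.5.
F_nw = 0.6 × 430 × 1.5 = 387 MPa.
φR_n = 0.75 × 387 × 3280 × 10⁻³ = 952.2 kN.

φR_n ≈ 952 kN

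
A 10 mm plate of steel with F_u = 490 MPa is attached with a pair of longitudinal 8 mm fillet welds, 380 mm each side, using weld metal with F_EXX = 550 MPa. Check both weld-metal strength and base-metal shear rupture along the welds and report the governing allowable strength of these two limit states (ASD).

R_n/Ω ≈ 709 kN (weld metal governs)

t_e = 0.707 × 8 = 5.656 mm; L = 760 mm.
Weld metal: R_n/Ω = (1/2.0) × 0.6 × 550 × 5.656 × 760 × 10⁻³ = 709.3 kN.
Base metal (shear rupture): R_n/Ω = (1/2.0) × 0.6 × 490 × 10 × 760 × 10⁻³ = 1117 kN.
Governing: weld metal.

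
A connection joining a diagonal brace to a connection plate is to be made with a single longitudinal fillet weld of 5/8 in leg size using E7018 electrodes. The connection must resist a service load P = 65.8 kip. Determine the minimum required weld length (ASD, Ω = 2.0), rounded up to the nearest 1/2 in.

E70XX → F_EXX = 70 ksi.
Throat t_e = 0.707 × 0.625 = 0.4419 in.
r_n/Ω = (0.6 × 70 × 0.4419) / 2.0 = 9.279 kip/in.
L_req = P / (r_n/Ω) = 65.8 / 9.279 = 7.091 in total.
Round up → use L = 7.5 in.

L = 7.5 in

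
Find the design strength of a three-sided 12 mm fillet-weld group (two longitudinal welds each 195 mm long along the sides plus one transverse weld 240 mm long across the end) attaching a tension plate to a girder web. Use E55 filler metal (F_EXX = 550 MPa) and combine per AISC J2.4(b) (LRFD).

t_e = 0.707 × 12 = 8.484 mm.
R_nwl = 0.6 × 550 × 8.484 × 390 × 10⁻³ = 1092 kN (longitudinal, 2 welds).
R_nwt = 0.6 × 550 × 8.484 × 240 × 10⁻³ = 671.9 kN (transverse, base value).
(i) R_nwl + R_nwt = 1764 kN; (ii) 0.85 R_nwl + 1.5 R_nwt = 1936 kN.
R_n = max = 1936 kN [governs: (ii)]; φR_n = 1452 kN.

φR_n ≈ 1450 kN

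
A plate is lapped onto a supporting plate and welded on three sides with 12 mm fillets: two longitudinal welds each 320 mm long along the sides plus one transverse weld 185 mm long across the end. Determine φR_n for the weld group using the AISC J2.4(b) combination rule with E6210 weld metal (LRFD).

φR_n ≈ 1950 kN

E62XX → F_EXX = 620 MPa.
t_e = 0.707 × 12 = 8.484 mm.
R_nwl = 0.6 × 620 × 8.484 × 640 × 10⁻³ = 2020 kN (longitudinal, 2 welds).
R_nwt = 0.6 × 620 × 8.484 × 185 × 10⁻³ = 583.9 kN (transverse, base value).
(i) R_nwl + R_nwt = 2604 kN; (ii) 0.85 R_nwl + 1.5 R_nwt = 2593 kN.
R_n = max = 2604 kN [governs: (i)]; φR_n = 1953 kN.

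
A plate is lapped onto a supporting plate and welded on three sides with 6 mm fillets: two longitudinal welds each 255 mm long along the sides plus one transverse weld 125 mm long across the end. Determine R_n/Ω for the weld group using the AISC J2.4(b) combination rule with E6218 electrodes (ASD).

E62XX → F_EXX = 620 MPa.
t_e = 0.707 × 6 = 4.242 mm.
R_nwl = 0.6 × 620 × 4.242 × 510 × 10⁻³ = 804.8 kN (longitudinal, 2 welds).
R_nwt = 0.6 × 620 × 4.242 × 125 × 10⁻³ = 197.3 kN (transverse, base value).
(i) R_nwl + R_nwt = 1002 kN; (ii) 0.85 R_nwl + 1.5 R_nwt = 980 kN.
R_n = max = 1002 kN [governs: (i)]; R_n/Ω = 501 kN.

R_n/Ω ≈ 501 kN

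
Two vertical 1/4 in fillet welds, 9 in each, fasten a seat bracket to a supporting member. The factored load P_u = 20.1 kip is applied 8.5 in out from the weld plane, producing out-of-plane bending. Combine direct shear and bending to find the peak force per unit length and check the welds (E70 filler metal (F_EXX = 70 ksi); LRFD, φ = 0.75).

f_max ≈ 6.43 kip/in; NOT adequate

L_w = 2 × 9 = 18 in; section modulus (unit throat) S = 2 × L²/6 = 27 in².
Direct shear f_v = P/L_w = 20.1/18 = 1.117 kip/in.
Moment M = P × e = 20.1 × 8.5 = 170.85 kip·in; bending f_b = M/S = 6.328 kip/in.
f_max = √(f_v² + f_b²) = √(1.117² + 6.328²) = 6.426 kip/in.
φr_n = 0.75 × 0.6 × 70 × (0.707 × 0.25) = 5.568 kip/in → NOT adequate.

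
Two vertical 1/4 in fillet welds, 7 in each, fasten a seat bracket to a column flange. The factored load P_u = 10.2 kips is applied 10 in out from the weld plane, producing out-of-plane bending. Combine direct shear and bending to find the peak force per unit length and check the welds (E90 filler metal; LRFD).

E90XX → F_EXX = 90 ksi.
L_w = 2 × 7 = 14 in; section modulus (unit throat) S = 2 × L²/6 = 16.33 in².
Direct shear f_v = P/L_w = 10.2/14 = 0.7286 kip/in.
Moment M = P × e = 10.2 × 10 = 102 kip·in; bending f_b = M/S = 6.245 kip/in.
f_max = √(f_v² + f_b²) = √(0.7286² + 6.245²) = 6.287 kip/in.
φr_n = 0.75 × 0.6 × 90 × (0.707 × 0.25) = 7.158 kip/in → adequate.

f_max ≈ 6.29 kip/in; adequate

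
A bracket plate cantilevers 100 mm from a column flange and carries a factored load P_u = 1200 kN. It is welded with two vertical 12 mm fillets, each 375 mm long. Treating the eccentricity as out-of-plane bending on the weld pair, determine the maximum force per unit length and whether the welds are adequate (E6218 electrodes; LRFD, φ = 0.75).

f_max ≈ 3020 N/mm; NOT adequate

E62XX → F_EXX = 620 MPa.
L_w = 2 × 375 = 750 mm; section modulus (unit throat) S = 2 × L²/6 = 46880 mm².
Direct shear f_v = P/L_w = 1200×10³/750 = 1600 N/mm.
Moment M = P × e = 1200×10³ × 100 = 120000000 N·mm; bending f_b = M/S = 2560 N/mm.
f_max = √(f_v² + f_b²) = √(1600² + 2560²) = 3019 N/mm.
φr_n = 0.75 × 0.6 × 620 × (0.707 × 12) = 2367 N/mm → NOT adequate.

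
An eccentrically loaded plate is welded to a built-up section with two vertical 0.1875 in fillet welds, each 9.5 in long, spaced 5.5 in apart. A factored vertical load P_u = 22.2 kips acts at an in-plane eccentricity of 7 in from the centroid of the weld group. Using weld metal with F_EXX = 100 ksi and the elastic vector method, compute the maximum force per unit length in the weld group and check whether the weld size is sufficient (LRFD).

f_max ≈ 3.7 kip/in; adequate

Total weld length L_w = 19 in. Treat welds as unit-width lines.
Polar moment about centroid: J = 2[d³/12 + d(b/2)²] = 2[9.5³/12 + 9.5×2.75²] = 286.6 in³.
Direct shear f_v = P/L_w = 22.2 / 19 = 1.168 kip/in (vertical).
Torsion M = P·e = 22.2 × 7 = 155.4 kip·in.
Critical point at (x, y) = (2.75, 4.75) from centroid. f_tx = M·y/J = 2.576 kip/in; f_ty = M·x/J = 1.491 kip/in.
Resultant f_max = √[f_tx² + (f_v + f_ty)²] = √[2.576² + (1.168 + 1.491)²] = 3.702 kip/in.
Capacity per unit length: φr_n = 0.75 × 0.6 × 100 × (0.707 × 0.1875) = 5.965 kip/in.
3.702 ≤ 5.965 → adequate.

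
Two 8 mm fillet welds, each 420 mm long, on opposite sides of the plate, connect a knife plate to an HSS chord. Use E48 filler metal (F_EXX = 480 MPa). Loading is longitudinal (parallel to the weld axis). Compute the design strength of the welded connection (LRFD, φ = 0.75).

Effective throat t_e = 0.707 × 8 = 5.656 mm.
Total length L = 840 mm; A_we = 5.656 × 840 = 4751 mm².
F_nw = 0.6 F_EXX = 0.6 × 480 = 288 MPa.
φR_n = 0.75 × 288 × 4751 × 10⁻³ = 1026 kN.

φR_n ≈ 1030 kN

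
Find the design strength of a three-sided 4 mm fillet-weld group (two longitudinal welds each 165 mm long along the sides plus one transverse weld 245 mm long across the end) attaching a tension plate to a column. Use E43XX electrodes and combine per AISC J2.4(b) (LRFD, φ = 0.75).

E43XX → F_EXX = 430 MPa.
t_e = 0.707 × 4 = 2.828 mm.
R_nwl = 0.6 × 430 × 2.828 × 330 × 10⁻³ = 240.8 kN (longitudinal, 2 welds).
R_nwt = 0.6 × 430 × 2.828 × 245 × 10⁻³ = 178.8 kN (transverse, base value).
(i) R_nwl + R_nwt = 419.5 kN; (ii) 0.85 R_nwl + 1.5 R_nwt = 472.8 kN.
R_n = max = 472.8 kN [governs: (ii)]; φR_n = 354.6 kN.

φR_n ≈ 355 kN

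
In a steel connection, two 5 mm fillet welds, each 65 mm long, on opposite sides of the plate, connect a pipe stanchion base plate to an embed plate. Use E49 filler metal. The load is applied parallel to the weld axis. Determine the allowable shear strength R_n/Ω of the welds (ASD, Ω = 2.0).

E49XX → F_EXX = 490 MPa.
Effective throat t_e = 0.707 × 5 = 3.535 mm.
Total length L = 130 mm; A_we = 3.535 × 130 = 459.5 mm².
F_nw = 0.6 F_EXX = 0.6 × 490 = 294 MPa.
R_n = 294 × 459.5 × 10⁻³ = 135.1 kN; R_n/Ω = 135.1/2.0 = 67.55 kN.

R_n/Ω ≈ 67.6 kN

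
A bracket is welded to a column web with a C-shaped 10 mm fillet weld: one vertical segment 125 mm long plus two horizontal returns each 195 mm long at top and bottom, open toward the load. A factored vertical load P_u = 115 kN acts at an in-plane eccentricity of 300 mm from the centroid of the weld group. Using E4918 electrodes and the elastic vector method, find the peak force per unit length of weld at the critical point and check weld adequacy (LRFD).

f_max ≈ 1430 N/mm; adequate

E49XX → F_EXX = 490 MPa.
Total weld length L_w = 515 mm. Treat welds as unit-width lines.
Centroid: x̄ = 2×195×97.5 / 515 = 73.83 mm from the vertical weld.
Polar moment about centroid: J = I_x + I_y = [125³/12 + 2×195×62.5²] + [125×73.83² + 2(195³/12 + 195×23.67²)] = 3822000 mm³.
Direct shear f_v = P/L_w = 115×10³ / 515 = 223.3 N/mm (vertical).
Torsion M = P·e = 115×10³ × 300 = 34500000 N·mm.
Critical point at (x, y) = (121.2, 62.5) from centroid. f_tx = M·y/J = 564.2 N/mm; f_ty = M·x/J = 1094 N/mm.
Resultant f_max = √[f_tx² + (f_v + f_ty)²] = √[564.2² + (223.3 + 1094)²] = 1433 N/mm.
Capacity per unit length: φr_n = 0.75 × 0.6 × 490 × (0.707 × 10) = 1559 N/mm.
1433 ≤ 1559 → adequate.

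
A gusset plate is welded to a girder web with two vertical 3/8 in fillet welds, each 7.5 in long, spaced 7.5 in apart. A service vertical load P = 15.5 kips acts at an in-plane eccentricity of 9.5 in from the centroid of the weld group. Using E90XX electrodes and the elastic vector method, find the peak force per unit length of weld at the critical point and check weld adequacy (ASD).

E90XX → F_EXX = 90 ksi.
Total weld length L_w = 15 in. Treat welds as unit-width lines.
Polar moment about centroid: J = 2[d³/12 + d(b/2)²] = 2[7.5³/12 + 7.5×3.75²] = 281.2 in³.
Direct shear f_v = P/L_w = 15.5 / 15 = 1.033 kip/in (vertical).
Torsion M = P·e = 15.5 × 9.5 = 147.25 kip·in.
Critical point at (x, y) = (3.75, 3.75) from centroid. f_tx = M·y/J = 1.963 kip/in; f_ty = M·x/J = 1.963 kip/in.
Resultant f_max = √[f_tx² + (f_v + f_ty)²] = √[1.963² + (1.033 + 1.963)²] = 3.583 kip/in.
Capacity per unit length: r_n/Ω = (1/2.0) × 0.6 × 90 × (0.707 × 0.375) = 7.158 kip/in.
3.583 ≤ 7.158 → adequate.

f_max ≈ 3.58 kip/in; adequate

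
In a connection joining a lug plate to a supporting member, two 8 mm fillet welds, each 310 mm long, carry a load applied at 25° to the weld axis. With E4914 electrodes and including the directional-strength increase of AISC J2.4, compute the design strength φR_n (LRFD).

φR_n ≈ 879 kN

E49XX → F_EXX = 490 MPa.
t_e = 0.707 × 8 = 5.656 mm; A_we = 5.656 × 620 = 3507 mm².
Directional factor: 1.0 + 0.5 sin^1.5(25°) = 1.137.
F_nw = 0.6 × 490 × 1.137 = 334.4 MPa.
φR_n = 0.75 × 334.4 × 3507 × 10⁻³ = 879.5 kN.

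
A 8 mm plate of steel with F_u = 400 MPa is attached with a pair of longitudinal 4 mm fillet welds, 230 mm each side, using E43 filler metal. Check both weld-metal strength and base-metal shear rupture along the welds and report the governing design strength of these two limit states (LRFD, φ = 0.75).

E43XX → F_EXX = 430 MPa.
t_e = 0.707 × 4 = 2.828 mm; L = 460 mm.
Weld metal: φR_n = 0.75 × 0.6 × 430 × 2.828 × 460 × 10⁻³ = 251.7 kN.
Base metal (shear rupture): φR_n = 0.75 × 0.6 × 400 × 8 × 460 × 10⁻³ = 662.4 kN.
Governing: weld metal.

φR_n ≈ 252 kN (weld metal governs)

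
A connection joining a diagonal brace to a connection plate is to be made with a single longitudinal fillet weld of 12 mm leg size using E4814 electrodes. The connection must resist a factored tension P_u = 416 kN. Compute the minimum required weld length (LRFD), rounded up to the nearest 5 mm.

L = 230 mm

E48XX → F_EXX = 480 MPa.
Throat t_e = 0.707 × 12 = 8.484 mm.
φr_n = 0.75 × 0.6 × 480 × 8.484 × 10⁻³ = 1.833 kN/mm.
L_req = P_u / φr_n = 416 / 1.833 = 227 mm total.
Round up → use L = 230 mm.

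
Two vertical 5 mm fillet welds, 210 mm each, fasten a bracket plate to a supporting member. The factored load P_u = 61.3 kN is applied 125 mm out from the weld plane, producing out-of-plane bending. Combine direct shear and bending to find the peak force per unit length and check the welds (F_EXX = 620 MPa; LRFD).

L_w = 2 × 210 = 420 mm; section modulus (unit throat) S = 2 × L²/6 = 14700 mm².
Direct shear f_v = P/L_w = 61.3×10³/420 = 146 N/mm.
Moment M = P × e = 61.3×10³ × 125 = 7662500 N·mm; bending f_b = M/S = 521.3 N/mm.
f_max = √(f_v² + f_b²) = √(146² + 521.3²) = 541.3 N/mm.
φr_n = 0.75 × 0.6 × 620 × (0.707 × 5) = 986.3 N/mm → adequate.

f_max ≈ 541 N/mm; adequate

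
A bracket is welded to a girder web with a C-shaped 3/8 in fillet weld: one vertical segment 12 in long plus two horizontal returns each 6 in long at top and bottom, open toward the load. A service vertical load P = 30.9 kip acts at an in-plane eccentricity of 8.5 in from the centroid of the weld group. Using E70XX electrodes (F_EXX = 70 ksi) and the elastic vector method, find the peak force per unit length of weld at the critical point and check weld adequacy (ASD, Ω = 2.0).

f_max ≈ 3.87 kip/in; adequate

Total weld length L_w = 24 in. Treat welds as unit-width lines.
Centroid: x̄ = 2×6×3 / 24 = 1.5 in from the vertical weld.
Polar moment about centroid: J = I_x + I_y = [12³/12 + 2×6×6²] + [12×1.5² + 2(6³/12 + 6×1.5²)] = 666 in³.
Direct shear f_v = P/L_w = 30.9 / 24 = 1.287 kip/in (vertical).
Torsion M = P·e = 30.9 × 8.5 = 262.65 kip·in.
Critical point at (x, y) = (4.5, 6) from centroid. f_tx = M·y/J = 2.366 kip/in; f_ty = M·x/J = 1.775 kip/in.
Resultant f_max = √[f_tx² + (f_v + f_ty)²] = √[2.366² + (1.287 + 1.775)²] = 3.87 kip/in.
Capacity per unit length: r_n/Ω = (1/2.0) × 0.6 × 70 × (0.707 × 0.375) = 5.568 kip/in.
3.87 ≤ 5.568 → adequate.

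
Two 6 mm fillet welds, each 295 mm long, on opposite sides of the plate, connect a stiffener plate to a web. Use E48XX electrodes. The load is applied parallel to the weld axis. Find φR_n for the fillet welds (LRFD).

E48XX → F_EXX = 480 MPa.
Effective throat t_e = 0.707 × 6 = 4.242 mm.
Total length L = 590 mm; A_we = 4.242 × 590 = 2503 mm².
F_nw = 0.6 F_EXX = 0.6 × 480 = 288 MPa.
φR_n = 0.75 × 288 × 2503 × 10⁻³ = 540.6 kN.

φR_n ≈ 541 kN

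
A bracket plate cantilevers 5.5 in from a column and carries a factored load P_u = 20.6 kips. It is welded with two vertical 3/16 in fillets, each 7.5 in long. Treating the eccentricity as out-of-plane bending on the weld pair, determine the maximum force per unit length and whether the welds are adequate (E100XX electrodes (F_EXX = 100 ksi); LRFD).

L_w = 2 × 7.5 = 15 in; section modulus (unit throat) S = 2 × L²/6 = 18.75 in².
Direct shear f_v = P/L_w = 20.6/15 = 1.373 kip/in.
Moment M = P × e = 20.6 × 5.5 = 113.3 kip·in; bending f_b = M/S = 6.043 kip/in.
f_max = √(f_v² + f_b²) = √(1.373² + 6.043²) = 6.197 kip/in.
φr_n = 0.75 × 0.6 × 100 × (0.707 × 0.1875) = 5.965 kip/in → NOT adequate.

f_max ≈ 6.2 kip/in; NOT adequate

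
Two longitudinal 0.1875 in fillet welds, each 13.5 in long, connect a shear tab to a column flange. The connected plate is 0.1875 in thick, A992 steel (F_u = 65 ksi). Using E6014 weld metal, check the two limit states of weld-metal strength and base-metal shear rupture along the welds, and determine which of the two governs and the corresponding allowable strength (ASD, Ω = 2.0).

R_n/Ω ≈ 64.4 kips (weld metal governs)

E60XX → F_EXX = 60 ksi.
t_e = 0.707 × 0.1875 = 0.1326 in; L = 27 in.
Weld metal: R_n/Ω = (1/2.0) × 0.6 × 60 × 0.1326 × 27 = 64.43 kips.
Base metal (shear rupture): R_n/Ω = (1/2.0) × 0.6 × 65 × 0.1875 × 27 = 98.72 kips.
Governing: weld metal.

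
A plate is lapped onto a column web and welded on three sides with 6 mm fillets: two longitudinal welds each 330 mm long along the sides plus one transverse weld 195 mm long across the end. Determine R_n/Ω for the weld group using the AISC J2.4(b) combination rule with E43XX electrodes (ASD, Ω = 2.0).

E43XX → F_EXX = 430 MPa.
t_e = 0.707 × 6 = 4.242 mm.
R_nwl = 0.6 × 430 × 4.242 × 660 × 10⁻³ = 722.3 kN (longitudinal, 2 welds).
R_nwt = 0.6 × 430 × 4.242 × 195 × 10⁻³ = 213.4 kN (transverse, base value).
(i) R_nwl + R_nwt = 935.7 kN; (ii) 0.85 R_nwl + 1.5 R_nwt = 934.1 kN.
R_n = max = 935.7 kN [governs: (i)]; R_n/Ω = 467.9 kN.

R_n/Ω ≈ 468 kN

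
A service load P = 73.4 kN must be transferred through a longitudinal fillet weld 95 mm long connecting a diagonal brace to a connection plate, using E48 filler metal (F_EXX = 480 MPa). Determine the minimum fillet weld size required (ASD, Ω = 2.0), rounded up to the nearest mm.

Total weld length L = 95 mm.
Required throat t_e = P × Ω / (0.6 F_EXX × L) = 73.4 × 2.0 / (0.6 × 480 × 95 × 10⁻³) = 5.365 mm.
Required leg w = t_e / 0.707 = 7.589 mm → use 8 mm.

w = 8 mm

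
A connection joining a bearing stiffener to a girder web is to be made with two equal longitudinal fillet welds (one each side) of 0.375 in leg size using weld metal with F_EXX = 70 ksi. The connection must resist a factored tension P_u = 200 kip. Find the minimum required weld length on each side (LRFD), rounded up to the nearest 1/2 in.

Throat t_e = 0.707 × 0.375 = 0.2651 in.
φr_n = 0.75 × 0.6 × 70 × 0.2651 = 8.351 kip/in.
L_req = P_u / φr_n = 200 / 8.351 = 23.95 in total.
Per side: 23.95 / 2 = 11.97 in.
Round up → use L = 12 in on each side.

L = 12 in on each side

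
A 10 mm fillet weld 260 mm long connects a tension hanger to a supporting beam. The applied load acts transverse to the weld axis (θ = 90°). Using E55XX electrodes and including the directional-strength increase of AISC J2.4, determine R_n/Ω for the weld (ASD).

R_n/Ω ≈ 455 kN

E55XX → F_EXX = 550 MPa.
t_e = 0.707 × 10 = 7.07 mm; A_we = 7.07 × 260 = 1838 mm².
Directional factor: 1.0 + 0.5 sin^1.5(90°) = 1.5.
F_nw = 0.6 × 550 × 1.5 = 495 MPa.
R_n/Ω = (495 × 1838) / 2.0 × 10⁻³ = 455 kN.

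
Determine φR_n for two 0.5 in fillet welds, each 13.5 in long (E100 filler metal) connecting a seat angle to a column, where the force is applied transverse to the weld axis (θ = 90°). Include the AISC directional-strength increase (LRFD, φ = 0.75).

φR_n ≈ 644 kips

E100XX → F_EXX = 100 ksi.
t_e = 0.707 × 0.5 = 0.3535 in; A_we = 0.3535 × 27 = 9.544 in².
Directional factor: 1.0 + 0.5 sin^1.5(90°) = 1.5.
F_nw = 0.6 × 100 × 1.5 = 90 ksi.
φR_n = 0.75 × 90 × 9.544 = 644.3 kips.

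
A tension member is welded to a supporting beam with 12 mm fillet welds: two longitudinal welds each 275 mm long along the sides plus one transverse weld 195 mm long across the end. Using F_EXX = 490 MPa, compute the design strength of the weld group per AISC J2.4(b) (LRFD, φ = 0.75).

φR_n ≈ 1420 kN

t_e = 0.707 × 12 = 8.484 mm.
R_nwl = 0.6 × 490 × 8.484 × 550 × 10⁻³ = 1372 kN (longitudinal, 2 welds).
R_nwt = 0.6 × 490 × 8.484 × 195 × 10⁻³ = 486.4 kN (transverse, base value).
(i) R_nwl + R_nwt = 1858 kN; (ii) 0.85 R_nwl + 1.5 R_nwt = 1896 kN.
R_n = max = 1896 kN [governs: (ii)]; φR_n = 1422 kN.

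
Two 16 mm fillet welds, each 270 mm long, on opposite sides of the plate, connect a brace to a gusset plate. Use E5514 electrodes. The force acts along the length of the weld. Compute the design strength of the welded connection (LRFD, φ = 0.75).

E55XX → F_EXX = 550 MPa.
Effective throat t_e = 0.707 × 16 = 11.31 mm.
Total length L = 540 mm; A_we = 11.31 × 540 = 6108 mm².
F_nw = 0.6 F_EXX = 0.6 × 550 = 330 MPa.
φR_n = 0.75 × 330 × 6108 × 10⁻³ = 1512 kN.

φR_n ≈ 1510 kN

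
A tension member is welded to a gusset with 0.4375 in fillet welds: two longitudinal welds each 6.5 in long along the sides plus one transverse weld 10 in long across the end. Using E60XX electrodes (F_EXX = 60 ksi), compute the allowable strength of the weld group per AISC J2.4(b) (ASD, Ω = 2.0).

R_n/Ω ≈ 145 kip

t_e = 0.707 × 0.4375 = 0.3093 in.
R_nwl = 0.6 × 60 × 0.3093 × 13 = 144.8 kip (longitudinal, 2 welds).
R_nwt = 0.6 × 60 × 0.3093 × 10 = 111.4 kip (transverse, base value).
(i) R_nwl + R_nwt = 256.1 kip; (ii) 0.85 R_nwl + 1.5 R_nwt = 290.1 kip.
R_n = max = 290.1 kip [governs: (ii)]; R_n/Ω = 145 kip.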